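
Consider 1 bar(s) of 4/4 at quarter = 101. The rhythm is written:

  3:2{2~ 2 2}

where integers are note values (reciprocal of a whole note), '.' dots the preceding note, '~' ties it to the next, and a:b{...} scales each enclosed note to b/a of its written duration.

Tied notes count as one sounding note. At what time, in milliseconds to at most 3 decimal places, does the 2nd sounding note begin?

note 2 onset = 8/3b = 1584.158ms

1. 0.0ms @ 0 + 1584.158ms (8/3)
2. 1584.158ms @ 8/3 + 792.079ms (4/3)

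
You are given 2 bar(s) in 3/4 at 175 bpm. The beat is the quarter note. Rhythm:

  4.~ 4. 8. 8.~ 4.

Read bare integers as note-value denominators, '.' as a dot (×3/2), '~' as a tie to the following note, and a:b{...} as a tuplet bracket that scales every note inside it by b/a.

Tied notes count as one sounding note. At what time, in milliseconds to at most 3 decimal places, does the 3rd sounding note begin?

note 3 onset = 15/4b = 1285.714ms

1. 0.0ms @ 0 + 1028.571ms (3)
2. 1028.571ms @ 3 + 257.143ms (3/4)
3. 1285.714ms @ 15/4 + 771.429ms (9/4)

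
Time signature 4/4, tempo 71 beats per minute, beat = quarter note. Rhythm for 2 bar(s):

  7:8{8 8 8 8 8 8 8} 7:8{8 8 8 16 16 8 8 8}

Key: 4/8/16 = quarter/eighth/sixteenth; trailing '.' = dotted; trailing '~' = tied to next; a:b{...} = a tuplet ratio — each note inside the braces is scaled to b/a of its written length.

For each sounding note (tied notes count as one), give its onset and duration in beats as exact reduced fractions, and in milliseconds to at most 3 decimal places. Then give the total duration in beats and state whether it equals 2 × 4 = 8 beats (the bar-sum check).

1) 0.0ms=0b +482.897ms=4/7b
2) 482.897ms=4/7b +482.897ms=4/7b
3) 965.795ms=8/7b +482.897ms=4/7b
4) 1448.692ms=12/7b +482.897ms=4/7b
5) 1931.59ms=16/7b +482.897ms=4/7b
6) 2414.487ms=20/7b +482.897ms=4/7b
7) 2897.384ms=24/7b +482.897ms=4/7b
8) 3380.282ms=4b +482.897ms=4/7b
9) 3863.179ms=32/7b +482.897ms=4/7b
10) 4346.076ms=36/7b +482.897ms=4/7b
11) 4828.974ms=40/7b +241.449ms=2/7b
12) 5070.423ms=6b +241.449ms=2/7b
13) 5311.871ms=44/7b +482.897ms=4/7b
14) 5794.769ms=48/7b +482.897ms=4/7b
15) 6277.666ms=52/7b +482.897ms=4/7b
Σ=8b of 8 (71bpm 4/4) — PASS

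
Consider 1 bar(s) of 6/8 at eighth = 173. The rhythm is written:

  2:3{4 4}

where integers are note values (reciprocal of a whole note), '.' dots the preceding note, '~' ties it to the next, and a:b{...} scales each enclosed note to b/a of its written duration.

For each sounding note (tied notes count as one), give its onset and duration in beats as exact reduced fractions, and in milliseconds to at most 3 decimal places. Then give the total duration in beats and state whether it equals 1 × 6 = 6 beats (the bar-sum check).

1) 0.0ms=0b +1040.462ms=3b
2) 1040.462ms=3b +1040.462ms=3b
Σ=6b of 6 (173bpm 6/8) — PASS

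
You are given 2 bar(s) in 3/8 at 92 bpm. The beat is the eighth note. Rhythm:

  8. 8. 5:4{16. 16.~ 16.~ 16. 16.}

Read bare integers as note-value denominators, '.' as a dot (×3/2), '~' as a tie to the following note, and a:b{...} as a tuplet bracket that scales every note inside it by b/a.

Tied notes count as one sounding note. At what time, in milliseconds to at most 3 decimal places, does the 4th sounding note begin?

1. 0.0ms @ 0 + 978.261ms (3/2)
2. 978.261ms @ 3/2 + 978.261ms (3/2)
3. 1956.522ms @ 3 + 391.304ms (3/5)
4. 2347.826ms @ 18/5 + 1173.913ms (9/5)
5. 3521.739ms @ 27/5 + 391.304ms (3/5)

note 4 onset = 18/5b = 2347.826ms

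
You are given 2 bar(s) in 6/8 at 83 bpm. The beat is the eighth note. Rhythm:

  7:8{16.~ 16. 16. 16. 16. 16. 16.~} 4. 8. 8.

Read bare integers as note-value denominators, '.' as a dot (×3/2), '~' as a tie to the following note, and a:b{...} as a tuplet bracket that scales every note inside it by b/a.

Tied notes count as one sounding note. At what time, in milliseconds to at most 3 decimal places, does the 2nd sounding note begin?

1. 0.0ms @ 0 + 1239.243ms (12/7)
2. 1239.243ms @ 12/7 + 619.621ms (6/7)
3. 1858.864ms @ 18/7 + 619.621ms (6/7)
4. 2478.485ms @ 24/7 + 619.621ms (6/7)
5. 3098.107ms @ 30/7 + 619.621ms (6/7)
6. 3717.728ms @ 36/7 + 2788.296ms (27/7)
7. 6506.024ms @ 9 + 1084.337ms (3/2)
8. 7590.361ms @ 21/2 + 1084.337ms (3/2)

note 2 onset = 12/7b = 1239.243ms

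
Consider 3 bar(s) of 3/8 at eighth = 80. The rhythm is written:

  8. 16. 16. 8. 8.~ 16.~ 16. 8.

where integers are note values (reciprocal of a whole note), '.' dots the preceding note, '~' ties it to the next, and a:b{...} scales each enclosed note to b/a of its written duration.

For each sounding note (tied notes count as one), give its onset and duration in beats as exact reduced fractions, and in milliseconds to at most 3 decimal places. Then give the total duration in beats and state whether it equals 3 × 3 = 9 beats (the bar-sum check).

1) 0.0ms=0b +1125.0ms=3/2b
2) 1125.0ms=3/2b +562.5ms=3/4b
3) 1687.5ms=9/4b +562.5ms=3/4b
4) 2250.0ms=3b +1125.0ms=3/2b
5) 3375.0ms=9/2b +2250.0ms=3b
6) 5625.0ms=15/2b +1125.0ms=3/2b
Σ=9b of 9 (80bpm 3/8) — PASS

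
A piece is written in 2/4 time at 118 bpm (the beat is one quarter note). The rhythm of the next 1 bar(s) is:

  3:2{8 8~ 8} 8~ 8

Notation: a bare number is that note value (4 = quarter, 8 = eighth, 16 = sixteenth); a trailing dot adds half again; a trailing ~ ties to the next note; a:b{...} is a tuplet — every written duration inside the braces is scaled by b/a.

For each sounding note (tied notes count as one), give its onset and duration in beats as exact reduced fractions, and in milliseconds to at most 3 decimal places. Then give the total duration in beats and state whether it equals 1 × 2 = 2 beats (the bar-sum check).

1) 0.0ms=0b +169.492ms=1/3b
2) 169.492ms=1/3b +338.983ms=2/3b
3) 508.475ms=1b +508.475ms=1b
Σ=2b of 2 (118bpm 2/4) — PASS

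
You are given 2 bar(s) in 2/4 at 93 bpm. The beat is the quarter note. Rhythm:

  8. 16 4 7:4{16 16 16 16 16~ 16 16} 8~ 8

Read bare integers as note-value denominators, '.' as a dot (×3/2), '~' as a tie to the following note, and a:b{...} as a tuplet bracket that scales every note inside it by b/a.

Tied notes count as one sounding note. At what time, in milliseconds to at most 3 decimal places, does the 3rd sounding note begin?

note 3 onset = 1b = 645.161ms

1. 0.0ms @ 0 + 483.871ms (3/4)
2. 483.871ms @ 3/4 + 161.29ms (1/4)
3. 645.161ms @ 1 + 645.161ms (1)
4. 1290.323ms @ 2 + 92.166ms (1/7)
5. 1382.488ms @ 15/7 + 92.166ms (1/7)
6. 1474.654ms @ 16/7 + 92.166ms (1/7)
7. 1566.82ms @ 17/7 + 92.166ms (1/7)
8. 1658.986ms @ 18/7 + 184.332ms (2/7)
9. 1843.318ms @ 20/7 + 92.166ms (1/7)
10. 1935.484ms @ 3 + 645.161ms (1)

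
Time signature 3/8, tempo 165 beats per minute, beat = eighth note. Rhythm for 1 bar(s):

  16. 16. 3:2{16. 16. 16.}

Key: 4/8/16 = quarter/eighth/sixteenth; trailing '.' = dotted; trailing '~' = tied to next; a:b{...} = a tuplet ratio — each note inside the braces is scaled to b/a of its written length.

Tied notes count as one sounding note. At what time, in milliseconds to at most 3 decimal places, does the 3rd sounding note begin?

note 3 onset = 3/2b = 545.455ms

1. 0.0ms @ 0 + 272.727ms (3/4)
2. 272.727ms @ 3/4 + 272.727ms (3/4)
3. 545.455ms @ 3/2 + 181.818ms (1/2)
4. 727.273ms @ 2 + 181.818ms (1/2)
5. 909.091ms @ 5/2 + 181.818ms (1/2)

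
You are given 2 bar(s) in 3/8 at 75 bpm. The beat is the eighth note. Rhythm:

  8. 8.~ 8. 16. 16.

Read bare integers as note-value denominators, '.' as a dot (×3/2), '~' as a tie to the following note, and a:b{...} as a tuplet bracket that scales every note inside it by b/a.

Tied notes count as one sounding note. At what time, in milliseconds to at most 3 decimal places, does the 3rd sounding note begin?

note 3 onset = 9/2b = 3600.0ms

1. 0.0ms @ 0 + 1200.0ms (3/2)
2. 1200.0ms @ 3/2 + 2400.0ms (3)
3. 3600.0ms @ 9/2 + 600.0ms (3/4)
4. 4200.0ms @ 21/4 + 600.0ms (3/4)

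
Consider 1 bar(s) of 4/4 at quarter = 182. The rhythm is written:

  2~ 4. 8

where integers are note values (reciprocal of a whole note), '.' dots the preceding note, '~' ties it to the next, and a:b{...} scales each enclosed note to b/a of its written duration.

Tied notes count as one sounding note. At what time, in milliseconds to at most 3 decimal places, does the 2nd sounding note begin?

1. 0.0ms @ 0 + 1153.846ms (7/2)
2. 1153.846ms @ 7/2 + 164.835ms (1/2)

note 2 onset = 7/2b = 1153.846ms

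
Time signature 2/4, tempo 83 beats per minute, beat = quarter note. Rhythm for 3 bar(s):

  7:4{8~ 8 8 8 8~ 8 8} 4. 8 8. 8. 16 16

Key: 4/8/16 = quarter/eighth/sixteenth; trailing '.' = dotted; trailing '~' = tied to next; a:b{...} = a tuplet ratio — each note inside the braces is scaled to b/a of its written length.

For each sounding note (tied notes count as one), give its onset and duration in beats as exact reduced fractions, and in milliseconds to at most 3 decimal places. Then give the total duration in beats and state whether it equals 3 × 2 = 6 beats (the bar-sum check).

1) 0.0ms=0b +413.081ms=4/7b
2) 413.081ms=4/7b +206.54ms=2/7b
3) 619.621ms=6/7b +206.54ms=2/7b
4) 826.162ms=8/7b +413.081ms=4/7b
5) 1239.243ms=12/7b +206.54ms=2/7b
6) 1445.783ms=2b +1084.337ms=3/2b
7) 2530.12ms=7/2b +361.446ms=1/2b
8) 2891.566ms=4b +542.169ms=3/4b
9) 3433.735ms=19/4b +542.169ms=3/4b
10) 3975.904ms=11/2b +180.723ms=1/4b
11) 4156.627ms=23/4b +180.723ms=1/4b
Σ=6b of 6 (83bpm 2/4) — PASS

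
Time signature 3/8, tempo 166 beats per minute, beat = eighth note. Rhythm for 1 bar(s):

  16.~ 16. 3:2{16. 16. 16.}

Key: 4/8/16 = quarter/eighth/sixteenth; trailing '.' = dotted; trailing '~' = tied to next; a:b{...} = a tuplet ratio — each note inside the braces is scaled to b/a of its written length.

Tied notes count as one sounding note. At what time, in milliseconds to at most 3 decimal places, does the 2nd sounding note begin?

1. 0.0ms @ 0 + 542.169ms (3/2)
2. 542.169ms @ 3/2 + 180.723ms (1/2)
3. 722.892ms @ 2 + 180.723ms (1/2)
4. 903.614ms @ 5/2 + 180.723ms (1/2)

note 2 onset = 3/2b = 542.169ms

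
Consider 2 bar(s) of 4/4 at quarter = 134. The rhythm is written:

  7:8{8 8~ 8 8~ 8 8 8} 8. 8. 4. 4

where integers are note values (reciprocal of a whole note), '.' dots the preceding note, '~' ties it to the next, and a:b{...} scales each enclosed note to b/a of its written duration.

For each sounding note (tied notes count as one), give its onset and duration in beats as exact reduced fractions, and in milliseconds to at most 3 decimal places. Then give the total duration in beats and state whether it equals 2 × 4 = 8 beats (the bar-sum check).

1) 0.0ms=0b +255.864ms=4/7b
2) 255.864ms=4/7b +511.727ms=8/7b
3) 767.591ms=12/7b +511.727ms=8/7b
4) 1279.318ms=20/7b +255.864ms=4/7b
5) 1535.181ms=24/7b +255.864ms=4/7b
6) 1791.045ms=4b +335.821ms=3/4b
7) 2126.866ms=19/4b +335.821ms=3/4b
8) 2462.687ms=11/2b +671.642ms=3/2b
9) 3134.328ms=7b +447.761ms=1b
Σ=8b of 8 (134bpm 4/4) — PASS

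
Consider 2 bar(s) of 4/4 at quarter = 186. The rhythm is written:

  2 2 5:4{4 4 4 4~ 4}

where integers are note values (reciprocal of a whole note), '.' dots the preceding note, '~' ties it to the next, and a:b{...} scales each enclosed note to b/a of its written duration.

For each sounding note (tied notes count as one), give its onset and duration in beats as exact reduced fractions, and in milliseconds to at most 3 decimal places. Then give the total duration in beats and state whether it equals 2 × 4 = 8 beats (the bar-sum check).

1) 0.0ms=0b +645.161ms=2b
2) 645.161ms=2b +645.161ms=2b
3) 1290.323ms=4b +258.065ms=4/5b
4) 1548.387ms=24/5b +258.065ms=4/5b
5) 1806.452ms=28/5b +258.065ms=4/5b
6) 2064.516ms=32/5b +516.129ms=8/5b
Σ=8b of 8 (186bpm 4/4) — PASS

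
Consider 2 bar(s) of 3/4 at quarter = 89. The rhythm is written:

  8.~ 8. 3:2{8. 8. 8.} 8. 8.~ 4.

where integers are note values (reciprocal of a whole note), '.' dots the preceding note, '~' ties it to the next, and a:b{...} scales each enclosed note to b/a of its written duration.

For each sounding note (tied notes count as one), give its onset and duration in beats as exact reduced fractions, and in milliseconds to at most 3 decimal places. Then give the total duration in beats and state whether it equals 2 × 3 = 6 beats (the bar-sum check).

1) 0.0ms=0b +1011.236ms=3/2b
2) 1011.236ms=3/2b +337.079ms=1/2b
3) 1348.315ms=2b +337.079ms=1/2b
4) 1685.393ms=5/2b +337.079ms=1/2b
5) 2022.472ms=3b +505.618ms=3/4b
6) 2528.09ms=15/4b +1516.854ms=9/4b
Σ=6b of 6 (89bpm 3/4) — PASS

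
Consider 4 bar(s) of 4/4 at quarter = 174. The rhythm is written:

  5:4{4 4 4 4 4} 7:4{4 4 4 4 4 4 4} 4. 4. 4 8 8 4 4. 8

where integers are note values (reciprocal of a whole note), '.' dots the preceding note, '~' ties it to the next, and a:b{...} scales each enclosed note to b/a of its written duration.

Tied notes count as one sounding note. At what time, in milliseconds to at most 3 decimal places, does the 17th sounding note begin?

1. 0.0ms @ 0 + 275.862ms (4/5)
2. 275.862ms @ 4/5 + 275.862ms (4/5)
3. 551.724ms @ 8/5 + 275.862ms (4/5)
4. 827.586ms @ 12/5 + 275.862ms (4/5)
5. 1103.448ms @ 16/5 + 275.862ms (4/5)
6. 1379.31ms @ 4 + 197.044ms (4/7)
7. 1576.355ms @ 32/7 + 197.044ms (4/7)
8. 1773.399ms @ 36/7 + 197.044ms (4/7)
9. 1970.443ms @ 40/7 + 197.044ms (4/7)
10. 2167.488ms @ 44/7 + 197.044ms (4/7)
11. 2364.532ms @ 48/7 + 197.044ms (4/7)
12. 2561.576ms @ 52/7 + 197.044ms (4/7)
13. 2758.621ms @ 8 + 517.241ms (3/2)
14. 3275.862ms @ 19/2 + 517.241ms (3/2)
15. 3793.103ms @ 11 + 344.828ms (1)
16. 4137.931ms @ 12 + 172.414ms (1/2)
17. 4310.345ms @ 25/2 + 172.414ms (1/2)
18. 4482.759ms @ 13 + 344.828ms (1)
19. 4827.586ms @ 14 + 517.241ms (3/2)
20. 5344.828ms @ 31/2 + 172.414ms (1/2)

note 17 onset = 25/2b = 4310.345ms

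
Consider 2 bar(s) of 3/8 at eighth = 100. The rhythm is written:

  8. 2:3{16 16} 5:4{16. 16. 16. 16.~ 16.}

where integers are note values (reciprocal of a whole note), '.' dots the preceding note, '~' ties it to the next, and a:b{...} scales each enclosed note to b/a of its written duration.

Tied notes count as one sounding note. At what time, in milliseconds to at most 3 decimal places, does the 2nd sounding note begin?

note 2 onset = 3/2b = 900.0ms

1. 0.0ms @ 0 + 900.0ms (3/2)
2. 900.0ms @ 3/2 + 450.0ms (3/4)
3. 1350.0ms @ 9/4 + 450.0ms (3/4)
4. 1800.0ms @ 3 + 360.0ms (3/5)
5. 2160.0ms @ 18/5 + 360.0ms (3/5)
6. 2520.0ms @ 21/5 + 360.0ms (3/5)
7. 2880.0ms @ 24/5 + 720.0ms (6/5)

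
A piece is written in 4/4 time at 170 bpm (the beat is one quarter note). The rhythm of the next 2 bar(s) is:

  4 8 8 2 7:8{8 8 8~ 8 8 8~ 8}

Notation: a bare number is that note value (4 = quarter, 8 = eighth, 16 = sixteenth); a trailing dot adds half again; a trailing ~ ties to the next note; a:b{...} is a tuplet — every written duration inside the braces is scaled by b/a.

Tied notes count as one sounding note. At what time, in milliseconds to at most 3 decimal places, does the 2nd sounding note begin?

note 2 onset = 1b = 352.941ms

1. 0.0ms @ 0 + 352.941ms (1)
2. 352.941ms @ 1 + 176.471ms (1/2)
3. 529.412ms @ 3/2 + 176.471ms (1/2)
4. 705.882ms @ 2 + 705.882ms (2)
5. 1411.765ms @ 4 + 201.681ms (4/7)
6. 1613.445ms @ 32/7 + 201.681ms (4/7)
7. 1815.126ms @ 36/7 + 403.361ms (8/7)
8. 2218.487ms @ 44/7 + 201.681ms (4/7)
9. 2420.168ms @ 48/7 + 403.361ms (8/7)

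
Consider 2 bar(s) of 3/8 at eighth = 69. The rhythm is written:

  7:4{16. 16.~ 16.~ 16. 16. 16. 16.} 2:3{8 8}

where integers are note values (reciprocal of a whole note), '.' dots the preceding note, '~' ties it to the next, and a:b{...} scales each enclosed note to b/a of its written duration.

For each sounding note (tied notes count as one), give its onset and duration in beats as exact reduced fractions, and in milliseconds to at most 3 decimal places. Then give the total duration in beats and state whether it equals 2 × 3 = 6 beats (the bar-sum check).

1) 0.0ms=0b +372.671ms=3/7b
2) 372.671ms=3/7b +1118.012ms=9/7b
3) 1490.683ms=12/7b +372.671ms=3/7b
4) 1863.354ms=15/7b +372.671ms=3/7b
5) 2236.025ms=18/7b +372.671ms=3/7b
6) 2608.696ms=3b +1304.348ms=3/2b
7) 3913.043ms=9/2b +1304.348ms=3/2b
Σ=6b of 6 (69bpm 3/8) — PASS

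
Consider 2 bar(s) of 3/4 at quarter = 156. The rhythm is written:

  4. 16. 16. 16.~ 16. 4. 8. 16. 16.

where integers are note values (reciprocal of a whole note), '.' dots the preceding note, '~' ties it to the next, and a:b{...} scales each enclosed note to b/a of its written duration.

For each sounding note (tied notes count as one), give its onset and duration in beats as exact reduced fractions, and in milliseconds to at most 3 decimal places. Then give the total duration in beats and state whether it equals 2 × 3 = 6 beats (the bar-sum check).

1) 0.0ms=0b +576.923ms=3/2b
2) 576.923ms=3/2b +144.231ms=3/8b
3) 721.154ms=15/8b +144.231ms=3/8b
4) 865.385ms=9/4b +288.462ms=3/4b
5) 1153.846ms=3b +576.923ms=3/2b
6) 1730.769ms=9/2b +288.462ms=3/4b
7) 2019.231ms=21/4b +144.231ms=3/8b
8) 2163.462ms=45/8b +144.231ms=3/8b
Σ=6b of 6 (156bpm 3/4) — PASS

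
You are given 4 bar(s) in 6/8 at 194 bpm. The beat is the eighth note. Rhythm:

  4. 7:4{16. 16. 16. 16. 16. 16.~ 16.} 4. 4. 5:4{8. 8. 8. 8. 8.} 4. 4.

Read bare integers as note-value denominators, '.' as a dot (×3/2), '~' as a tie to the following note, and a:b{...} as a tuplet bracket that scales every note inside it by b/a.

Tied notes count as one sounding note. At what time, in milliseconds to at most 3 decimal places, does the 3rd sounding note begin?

1. 0.0ms @ 0 + 927.835ms (3)
2. 927.835ms @ 3 + 132.548ms (3/7)
3. 1060.383ms @ 24/7 + 132.548ms (3/7)
4. 1192.931ms @ 27/7 + 132.548ms (3/7)
5. 1325.479ms @ 30/7 + 132.548ms (3/7)
6. 1458.027ms @ 33/7 + 132.548ms (3/7)
7. 1590.574ms @ 36/7 + 265.096ms (6/7)
8. 1855.67ms @ 6 + 927.835ms (3)
9. 2783.505ms @ 9 + 927.835ms (3)
10. 3711.34ms @ 12 + 371.134ms (6/5)
11. 4082.474ms @ 66/5 + 371.134ms (6/5)
12. 4453.608ms @ 72/5 + 371.134ms (6/5)
13. 4824.742ms @ 78/5 + 371.134ms (6/5)
14. 5195.876ms @ 84/5 + 371.134ms (6/5)
15. 5567.01ms @ 18 + 927.835ms (3)
16. 6494.845ms @ 21 + 927.835ms (3)

note 3 onset = 24/7b = 1060.383ms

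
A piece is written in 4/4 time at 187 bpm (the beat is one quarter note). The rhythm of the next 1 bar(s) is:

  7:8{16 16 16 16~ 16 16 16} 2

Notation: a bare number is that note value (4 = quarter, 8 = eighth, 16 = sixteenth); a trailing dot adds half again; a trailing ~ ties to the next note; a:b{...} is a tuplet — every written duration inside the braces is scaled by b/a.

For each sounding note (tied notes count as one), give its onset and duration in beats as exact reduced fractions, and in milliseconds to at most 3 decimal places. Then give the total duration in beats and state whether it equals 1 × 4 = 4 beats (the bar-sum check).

1) 0.0ms=0b +91.673ms=2/7b
2) 91.673ms=2/7b +91.673ms=2/7b
3) 183.346ms=4/7b +91.673ms=2/7b
4) 275.019ms=6/7b +183.346ms=4/7b
5) 458.365ms=10/7b +91.673ms=2/7b
6) 550.038ms=12/7b +91.673ms=2/7b
7) 641.711ms=2b +641.711ms=2b
Σ=4b of 4 (187bpm 4/4) — PASS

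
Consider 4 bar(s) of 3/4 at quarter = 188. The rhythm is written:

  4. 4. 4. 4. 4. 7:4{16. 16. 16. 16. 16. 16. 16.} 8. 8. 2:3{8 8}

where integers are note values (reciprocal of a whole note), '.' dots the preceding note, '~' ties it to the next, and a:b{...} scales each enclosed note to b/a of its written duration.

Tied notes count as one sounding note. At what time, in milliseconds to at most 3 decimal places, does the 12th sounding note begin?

note 12 onset = 123/14b = 2803.951ms

1. 0.0ms @ 0 + 478.723ms (3/2)
2. 478.723ms @ 3/2 + 478.723ms (3/2)
3. 957.447ms @ 3 + 478.723ms (3/2)
4. 1436.17ms @ 9/2 + 478.723ms (3/2)
5. 1914.894ms @ 6 + 478.723ms (3/2)
6. 2393.617ms @ 15/2 + 68.389ms (3/14)
7. 2462.006ms @ 54/7 + 68.389ms (3/14)
8. 2530.395ms @ 111/14 + 68.389ms (3/14)
9. 2598.784ms @ 57/7 + 68.389ms (3/14)
10. 2667.173ms @ 117/14 + 68.389ms (3/14)
11. 2735.562ms @ 60/7 + 68.389ms (3/14)
12. 2803.951ms @ 123/14 + 68.389ms (3/14)
13. 2872.34ms @ 9 + 239.362ms (3/4)
14. 3111.702ms @ 39/4 + 239.362ms (3/4)
15. 3351.064ms @ 21/2 + 239.362ms (3/4)
16. 3590.426ms @ 45/4 + 239.362ms (3/4)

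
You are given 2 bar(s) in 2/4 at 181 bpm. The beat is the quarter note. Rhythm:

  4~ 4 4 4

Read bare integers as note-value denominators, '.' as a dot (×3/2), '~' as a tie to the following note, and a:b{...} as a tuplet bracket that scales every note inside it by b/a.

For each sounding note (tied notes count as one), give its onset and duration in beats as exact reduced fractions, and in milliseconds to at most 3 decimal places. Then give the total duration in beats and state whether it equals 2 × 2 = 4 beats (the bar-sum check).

1) 0.0ms=0b +662.983ms=2b
2) 662.983ms=2b +331.492ms=1b
3) 994.475ms=3b +331.492ms=1b
Σ=4b of 4 (181bpm 2/4) — PASS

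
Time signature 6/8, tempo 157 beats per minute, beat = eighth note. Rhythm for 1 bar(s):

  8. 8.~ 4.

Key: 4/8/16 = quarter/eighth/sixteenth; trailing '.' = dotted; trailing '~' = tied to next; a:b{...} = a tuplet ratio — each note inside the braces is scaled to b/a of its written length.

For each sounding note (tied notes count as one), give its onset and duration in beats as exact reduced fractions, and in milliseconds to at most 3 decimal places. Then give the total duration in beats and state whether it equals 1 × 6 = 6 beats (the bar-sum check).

1) 0.0ms=0b +573.248ms=3/2b
2) 573.248ms=3/2b +1719.745ms=9/2b
Σ=6b of 6 (157bpm 6/8) — PASS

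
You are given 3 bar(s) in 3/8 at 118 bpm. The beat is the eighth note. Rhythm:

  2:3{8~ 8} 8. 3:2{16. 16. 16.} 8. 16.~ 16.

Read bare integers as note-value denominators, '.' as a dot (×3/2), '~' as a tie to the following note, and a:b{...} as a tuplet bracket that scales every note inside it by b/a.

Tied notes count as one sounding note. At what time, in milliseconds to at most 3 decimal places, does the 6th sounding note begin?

1. 0.0ms @ 0 + 1525.424ms (3)
2. 1525.424ms @ 3 + 762.712ms (3/2)
3. 2288.136ms @ 9/2 + 254.237ms (1/2)
4. 2542.373ms @ 5 + 254.237ms (1/2)
5. 2796.61ms @ 11/2 + 254.237ms (1/2)
6. 3050.847ms @ 6 + 762.712ms (3/2)
7. 3813.559ms @ 15/2 + 762.712ms (3/2)

note 6 onset = 6b = 3050.847ms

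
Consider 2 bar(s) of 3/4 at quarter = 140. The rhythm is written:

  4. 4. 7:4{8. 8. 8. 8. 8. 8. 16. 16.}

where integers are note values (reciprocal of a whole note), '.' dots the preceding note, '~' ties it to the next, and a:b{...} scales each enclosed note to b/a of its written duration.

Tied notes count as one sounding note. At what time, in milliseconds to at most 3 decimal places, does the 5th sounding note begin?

1. 0.0ms @ 0 + 642.857ms (3/2)
2. 642.857ms @ 3/2 + 642.857ms (3/2)
3. 1285.714ms @ 3 + 183.673ms (3/7)
4. 1469.388ms @ 24/7 + 183.673ms (3/7)
5. 1653.061ms @ 27/7 + 183.673ms (3/7)
6. 1836.735ms @ 30/7 + 183.673ms (3/7)
7. 2020.408ms @ 33/7 + 183.673ms (3/7)
8. 2204.082ms @ 36/7 + 183.673ms (3/7)
9. 2387.755ms @ 39/7 + 91.837ms (3/14)
10. 2479.592ms @ 81/14 + 91.837ms (3/14)

note 5 onset = 27/7b = 1653.061ms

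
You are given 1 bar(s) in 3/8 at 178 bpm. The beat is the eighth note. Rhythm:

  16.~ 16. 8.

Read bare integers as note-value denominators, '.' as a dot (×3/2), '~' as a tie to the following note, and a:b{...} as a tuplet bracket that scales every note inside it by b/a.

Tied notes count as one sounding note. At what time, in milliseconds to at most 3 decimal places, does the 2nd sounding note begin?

note 2 onset = 3/2b = 505.618ms

1. 0.0ms @ 0 + 505.618ms (3/2)
2. 505.618ms @ 3/2 + 505.618ms (3/2)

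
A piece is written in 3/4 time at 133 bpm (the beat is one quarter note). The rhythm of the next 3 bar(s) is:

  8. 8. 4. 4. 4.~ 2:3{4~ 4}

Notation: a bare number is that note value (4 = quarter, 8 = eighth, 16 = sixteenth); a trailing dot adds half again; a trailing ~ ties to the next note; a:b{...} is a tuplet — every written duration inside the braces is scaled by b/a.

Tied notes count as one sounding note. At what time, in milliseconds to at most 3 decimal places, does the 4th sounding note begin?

note 4 onset = 3b = 1353.383ms

1. 0.0ms @ 0 + 338.346ms (3/4)
2. 338.346ms @ 3/4 + 338.346ms (3/4)
3. 676.692ms @ 3/2 + 676.692ms (3/2)
4. 1353.383ms @ 3 + 676.692ms (3/2)
5. 2030.075ms @ 9/2 + 2030.075ms (9/2)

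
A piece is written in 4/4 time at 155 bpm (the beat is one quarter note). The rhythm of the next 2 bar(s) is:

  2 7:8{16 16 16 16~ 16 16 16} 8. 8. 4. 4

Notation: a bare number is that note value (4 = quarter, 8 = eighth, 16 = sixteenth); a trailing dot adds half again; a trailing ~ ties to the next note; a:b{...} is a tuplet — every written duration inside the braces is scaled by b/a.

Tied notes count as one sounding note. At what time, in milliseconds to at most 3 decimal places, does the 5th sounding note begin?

1. 0.0ms @ 0 + 774.194ms (2)
2. 774.194ms @ 2 + 110.599ms (2/7)
3. 884.793ms @ 16/7 + 110.599ms (2/7)
4. 995.392ms @ 18/7 + 110.599ms (2/7)
5. 1105.991ms @ 20/7 + 221.198ms (4/7)
6. 1327.189ms @ 24/7 + 110.599ms (2/7)
7. 1437.788ms @ 26/7 + 110.599ms (2/7)
8. 1548.387ms @ 4 + 290.323ms (3/4)
9. 1838.71ms @ 19/4 + 290.323ms (3/4)
10. 2129.032ms @ 11/2 + 580.645ms (3/2)
11. 2709.677ms @ 7 + 387.097ms (1)

note 5 onset = 20/7b = 1105.991ms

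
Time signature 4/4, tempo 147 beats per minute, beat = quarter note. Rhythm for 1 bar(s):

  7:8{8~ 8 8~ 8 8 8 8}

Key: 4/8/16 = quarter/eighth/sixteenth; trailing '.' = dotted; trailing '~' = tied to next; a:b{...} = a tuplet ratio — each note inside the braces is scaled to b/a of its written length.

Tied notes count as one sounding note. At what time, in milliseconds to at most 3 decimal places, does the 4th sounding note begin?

1. 0.0ms @ 0 + 466.472ms (8/7)
2. 466.472ms @ 8/7 + 466.472ms (8/7)
3. 932.945ms @ 16/7 + 233.236ms (4/7)
4. 1166.181ms @ 20/7 + 233.236ms (4/7)
5. 1399.417ms @ 24/7 + 233.236ms (4/7)

note 4 onset = 20/7b = 1166.181ms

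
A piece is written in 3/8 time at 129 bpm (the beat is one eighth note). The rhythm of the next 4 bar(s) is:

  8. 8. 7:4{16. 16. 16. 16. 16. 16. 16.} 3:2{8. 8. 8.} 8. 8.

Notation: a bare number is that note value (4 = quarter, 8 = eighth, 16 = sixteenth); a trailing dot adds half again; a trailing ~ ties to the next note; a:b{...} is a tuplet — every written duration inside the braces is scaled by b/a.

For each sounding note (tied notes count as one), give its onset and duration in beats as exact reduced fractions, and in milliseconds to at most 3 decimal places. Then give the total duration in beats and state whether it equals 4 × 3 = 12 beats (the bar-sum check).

1) 0.0ms=0b +697.674ms=3/2b
2) 697.674ms=3/2b +697.674ms=3/2b
3) 1395.349ms=3b +199.336ms=3/7b
4) 1594.684ms=24/7b +199.336ms=3/7b
5) 1794.02ms=27/7b +199.336ms=3/7b
6) 1993.355ms=30/7b +199.336ms=3/7b
7) 2192.691ms=33/7b +199.336ms=3/7b
8) 2392.027ms=36/7b +199.336ms=3/7b
9) 2591.362ms=39/7b +199.336ms=3/7b
10) 2790.698ms=6b +465.116ms=1b
11) 3255.814ms=7b +465.116ms=1b
12) 3720.93ms=8b +465.116ms=1b
13) 4186.047ms=9b +697.674ms=3/2b
14) 4883.721ms=21/2b +697.674ms=3/2b
Σ=12b of 12 (129bpm 3/8) — PASS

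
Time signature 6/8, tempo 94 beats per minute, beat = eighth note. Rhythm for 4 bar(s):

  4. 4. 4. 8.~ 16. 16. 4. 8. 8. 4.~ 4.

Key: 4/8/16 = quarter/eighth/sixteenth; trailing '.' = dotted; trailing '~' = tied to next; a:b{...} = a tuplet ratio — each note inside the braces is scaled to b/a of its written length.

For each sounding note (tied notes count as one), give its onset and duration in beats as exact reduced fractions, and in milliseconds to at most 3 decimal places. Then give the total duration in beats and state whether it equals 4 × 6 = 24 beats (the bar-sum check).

1) 0.0ms=0b +1914.894ms=3b
2) 1914.894ms=3b +1914.894ms=3b
3) 3829.787ms=6b +1914.894ms=3b
4) 5744.681ms=9b +1436.17ms=9/4b
5) 7180.851ms=45/4b +478.723ms=3/4b
6) 7659.574ms=12b +1914.894ms=3b
7) 9574.468ms=15b +957.447ms=3/2b
8) 10531.915ms=33/2b +957.447ms=3/2b
9) 11489.362ms=18b +3829.787ms=6b
Σ=24b of 24 (94bpm 6/8) — PASS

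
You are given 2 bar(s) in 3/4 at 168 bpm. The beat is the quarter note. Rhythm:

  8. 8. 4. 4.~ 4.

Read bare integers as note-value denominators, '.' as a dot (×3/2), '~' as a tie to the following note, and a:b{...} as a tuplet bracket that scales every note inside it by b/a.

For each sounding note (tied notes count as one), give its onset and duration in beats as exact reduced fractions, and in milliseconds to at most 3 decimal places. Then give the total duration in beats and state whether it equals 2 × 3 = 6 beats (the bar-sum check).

1) 0.0ms=0b +267.857ms=3/4b
2) 267.857ms=3/4b +267.857ms=3/4b
3) 535.714ms=3/2b +535.714ms=3/2b
4) 1071.429ms=3b +1071.429ms=3b
Σ=6b of 6 (168bpm 3/4) — PASS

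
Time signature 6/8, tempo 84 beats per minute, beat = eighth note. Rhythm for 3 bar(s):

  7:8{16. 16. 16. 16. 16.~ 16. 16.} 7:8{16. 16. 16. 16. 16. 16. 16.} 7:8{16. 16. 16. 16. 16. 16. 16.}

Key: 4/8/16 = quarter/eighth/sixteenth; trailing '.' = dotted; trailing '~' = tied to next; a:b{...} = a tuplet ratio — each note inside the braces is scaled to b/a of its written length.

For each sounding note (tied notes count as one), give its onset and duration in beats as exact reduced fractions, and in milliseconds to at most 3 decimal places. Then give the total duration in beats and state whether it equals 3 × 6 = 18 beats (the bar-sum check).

1) 0.0ms=0b +612.245ms=6/7b
2) 612.245ms=6/7b +612.245ms=6/7b
3) 1224.49ms=12/7b +612.245ms=6/7b
4) 1836.735ms=18/7b +612.245ms=6/7b
5) 2448.98ms=24/7b +1224.49ms=12/7b
6) 3673.469ms=36/7b +612.245ms=6/7b
7) 4285.714ms=6b +612.245ms=6/7b
8) 4897.959ms=48/7b +612.245ms=6/7b
9) 5510.204ms=54/7b +612.245ms=6/7b
10) 6122.449ms=60/7b +612.245ms=6/7b
11) 6734.694ms=66/7b +612.245ms=6/7b
12) 7346.939ms=72/7b +612.245ms=6/7b
13) 7959.184ms=78/7b +612.245ms=6/7b
14) 8571.429ms=12b +612.245ms=6/7b
15) 9183.673ms=90/7b +612.245ms=6/7b
16) 9795.918ms=96/7b +612.245ms=6/7b
17) 10408.163ms=102/7b +612.245ms=6/7b
18) 11020.408ms=108/7b +612.245ms=6/7b
19) 11632.653ms=114/7b +612.245ms=6/7b
20) 12244.898ms=120/7b +612.245ms=6/7b
Σ=18b of 18 (84bpm 6/8) — PASS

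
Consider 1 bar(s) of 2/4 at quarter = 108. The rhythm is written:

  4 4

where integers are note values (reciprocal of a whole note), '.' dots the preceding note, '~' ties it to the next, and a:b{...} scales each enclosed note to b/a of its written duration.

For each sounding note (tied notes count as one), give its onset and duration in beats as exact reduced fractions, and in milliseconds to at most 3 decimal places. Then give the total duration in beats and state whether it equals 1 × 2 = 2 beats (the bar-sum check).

1) 0.0ms=0b +555.556ms=1b
2) 555.556ms=1b +555.556ms=1b
Σ=2b of 2 (108bpm 2/4) — PASS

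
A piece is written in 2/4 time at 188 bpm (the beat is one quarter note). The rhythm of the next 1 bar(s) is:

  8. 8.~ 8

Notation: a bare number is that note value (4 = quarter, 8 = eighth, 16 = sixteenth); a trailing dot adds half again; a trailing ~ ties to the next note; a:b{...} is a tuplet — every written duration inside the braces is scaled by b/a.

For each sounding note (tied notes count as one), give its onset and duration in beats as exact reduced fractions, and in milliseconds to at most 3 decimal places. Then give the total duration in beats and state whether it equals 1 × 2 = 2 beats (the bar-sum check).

1) 0.0ms=0b +239.362ms=3/4b
2) 239.362ms=3/4b +398.936ms=5/4b
Σ=2b of 2 (188bpm 2/4) — PASS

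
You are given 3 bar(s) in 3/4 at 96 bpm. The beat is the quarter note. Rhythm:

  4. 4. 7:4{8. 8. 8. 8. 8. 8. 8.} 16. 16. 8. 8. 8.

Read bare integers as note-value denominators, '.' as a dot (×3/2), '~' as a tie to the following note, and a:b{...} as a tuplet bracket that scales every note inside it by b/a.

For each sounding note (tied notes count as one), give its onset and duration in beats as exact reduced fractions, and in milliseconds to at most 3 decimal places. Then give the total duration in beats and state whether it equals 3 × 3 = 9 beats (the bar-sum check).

1) 0.0ms=0b +937.5ms=3/2b
2) 937.5ms=3/2b +937.5ms=3/2b
3) 1875.0ms=3b +267.857ms=3/7b
4) 2142.857ms=24/7b +267.857ms=3/7b
5) 2410.714ms=27/7b +267.857ms=3/7b
6) 2678.571ms=30/7b +267.857ms=3/7b
7) 2946.429ms=33/7b +267.857ms=3/7b
8) 3214.286ms=36/7b +267.857ms=3/7b
9) 3482.143ms=39/7b +267.857ms=3/7b
10) 3750.0ms=6b +234.375ms=3/8b
11) 3984.375ms=51/8b +234.375ms=3/8b
12) 4218.75ms=27/4b +468.75ms=3/4b
13) 4687.5ms=15/2b +468.75ms=3/4b
14) 5156.25ms=33/4b +468.75ms=3/4b
Σ=9b of 9 (96bpm 3/4) — PASS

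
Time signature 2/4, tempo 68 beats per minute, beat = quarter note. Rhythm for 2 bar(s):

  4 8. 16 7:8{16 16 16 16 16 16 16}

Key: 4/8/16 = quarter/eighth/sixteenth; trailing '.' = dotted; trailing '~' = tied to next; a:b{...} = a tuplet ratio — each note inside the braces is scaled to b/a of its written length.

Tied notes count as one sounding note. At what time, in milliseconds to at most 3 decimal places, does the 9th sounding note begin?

note 9 onset = 24/7b = 3025.21ms

1. 0.0ms @ 0 + 882.353ms (1)
2. 882.353ms @ 1 + 661.765ms (3/4)
3. 1544.118ms @ 7/4 + 220.588ms (1/4)
4. 1764.706ms @ 2 + 252.101ms (2/7)
5. 2016.807ms @ 16/7 + 252.101ms (2/7)
6. 2268.908ms @ 18/7 + 252.101ms (2/7)
7. 2521.008ms @ 20/7 + 252.101ms (2/7)
8. 2773.109ms @ 22/7 + 252.101ms (2/7)
9. 3025.21ms @ 24/7 + 252.101ms (2/7)
10. 3277.311ms @ 26/7 + 252.101ms (2/7)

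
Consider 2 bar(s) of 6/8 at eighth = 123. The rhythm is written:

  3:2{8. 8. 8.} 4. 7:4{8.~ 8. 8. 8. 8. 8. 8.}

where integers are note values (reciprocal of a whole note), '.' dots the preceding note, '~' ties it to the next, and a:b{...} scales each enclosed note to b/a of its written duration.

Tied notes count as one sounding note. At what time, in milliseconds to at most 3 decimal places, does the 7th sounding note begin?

note 7 onset = 60/7b = 4181.185ms

1. 0.0ms @ 0 + 487.805ms (1)
2. 487.805ms @ 1 + 487.805ms (1)
3. 975.61ms @ 2 + 487.805ms (1)
4. 1463.415ms @ 3 + 1463.415ms (3)
5. 2926.829ms @ 6 + 836.237ms (12/7)
6. 3763.066ms @ 54/7 + 418.118ms (6/7)
7. 4181.185ms @ 60/7 + 418.118ms (6/7)
8. 4599.303ms @ 66/7 + 418.118ms (6/7)
9. 5017.422ms @ 72/7 + 418.118ms (6/7)
10. 5435.54ms @ 78/7 + 418.118ms (6/7)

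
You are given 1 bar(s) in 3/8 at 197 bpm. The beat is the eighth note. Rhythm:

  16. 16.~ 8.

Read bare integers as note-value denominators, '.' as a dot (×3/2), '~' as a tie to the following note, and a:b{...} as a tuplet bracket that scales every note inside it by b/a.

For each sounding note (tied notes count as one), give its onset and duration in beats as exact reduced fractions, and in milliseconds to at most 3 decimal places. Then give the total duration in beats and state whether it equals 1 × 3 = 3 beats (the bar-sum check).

1) 0.0ms=0b +228.426ms=3/4b
2) 228.426ms=3/4b +685.279ms=9/4b
Σ=3b of 3 (197bpm 3/8) — PASS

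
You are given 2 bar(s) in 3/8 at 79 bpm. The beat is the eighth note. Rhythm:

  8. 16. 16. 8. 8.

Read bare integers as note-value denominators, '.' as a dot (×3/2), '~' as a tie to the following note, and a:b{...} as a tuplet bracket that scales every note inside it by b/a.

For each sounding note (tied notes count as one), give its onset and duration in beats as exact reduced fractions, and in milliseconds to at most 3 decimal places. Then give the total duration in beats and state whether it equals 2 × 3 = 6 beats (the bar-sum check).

1) 0.0ms=0b +1139.241ms=3/2b
2) 1139.241ms=3/2b +569.62ms=3/4b
3) 1708.861ms=9/4b +569.62ms=3/4b
4) 2278.481ms=3b +1139.241ms=3/2b
5) 3417.722ms=9/2b +1139.241ms=3/2b
Σ=6b of 6 (79bpm 3/8) — PASS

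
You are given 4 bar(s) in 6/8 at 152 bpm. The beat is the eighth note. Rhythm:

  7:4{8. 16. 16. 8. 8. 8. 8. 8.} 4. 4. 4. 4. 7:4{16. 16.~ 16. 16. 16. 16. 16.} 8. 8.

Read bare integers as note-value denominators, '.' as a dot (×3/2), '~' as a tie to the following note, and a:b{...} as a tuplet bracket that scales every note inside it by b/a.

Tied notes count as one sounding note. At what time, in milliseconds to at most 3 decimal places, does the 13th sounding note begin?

1. 0.0ms @ 0 + 338.346ms (6/7)
2. 338.346ms @ 6/7 + 169.173ms (3/7)
3. 507.519ms @ 9/7 + 169.173ms (3/7)
4. 676.692ms @ 12/7 + 338.346ms (6/7)
5. 1015.038ms @ 18/7 + 338.346ms (6/7)
6. 1353.383ms @ 24/7 + 338.346ms (6/7)
7. 1691.729ms @ 30/7 + 338.346ms (6/7)
8. 2030.075ms @ 36/7 + 338.346ms (6/7)
9. 2368.421ms @ 6 + 1184.211ms (3)
10. 3552.632ms @ 9 + 1184.211ms (3)
11. 4736.842ms @ 12 + 1184.211ms (3)
12. 5921.053ms @ 15 + 1184.211ms (3)
13. 7105.263ms @ 18 + 169.173ms (3/7)
14. 7274.436ms @ 129/7 + 338.346ms (6/7)
15. 7612.782ms @ 135/7 + 169.173ms (3/7)
16. 7781.955ms @ 138/7 + 169.173ms (3/7)
17. 7951.128ms @ 141/7 + 169.173ms (3/7)
18. 8120.301ms @ 144/7 + 169.173ms (3/7)
19. 8289.474ms @ 21 + 592.105ms (3/2)
20. 8881.579ms @ 45/2 + 592.105ms (3/2)

note 13 onset = 18b = 7105.263ms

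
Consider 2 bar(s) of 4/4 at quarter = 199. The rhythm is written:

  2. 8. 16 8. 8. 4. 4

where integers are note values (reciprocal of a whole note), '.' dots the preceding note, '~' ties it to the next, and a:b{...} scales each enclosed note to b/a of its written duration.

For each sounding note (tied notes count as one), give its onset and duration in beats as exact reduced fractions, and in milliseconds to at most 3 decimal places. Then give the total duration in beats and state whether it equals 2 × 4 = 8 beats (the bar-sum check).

1) 0.0ms=0b +904.523ms=3b
2) 904.523ms=3b +226.131ms=3/4b
3) 1130.653ms=15/4b +75.377ms=1/4b
4) 1206.03ms=4b +226.131ms=3/4b
5) 1432.161ms=19/4b +226.131ms=3/4b
6) 1658.291ms=11/2b +452.261ms=3/2b
7) 2110.553ms=7b +301.508ms=1b
Σ=8b of 8 (199bpm 4/4) — PASS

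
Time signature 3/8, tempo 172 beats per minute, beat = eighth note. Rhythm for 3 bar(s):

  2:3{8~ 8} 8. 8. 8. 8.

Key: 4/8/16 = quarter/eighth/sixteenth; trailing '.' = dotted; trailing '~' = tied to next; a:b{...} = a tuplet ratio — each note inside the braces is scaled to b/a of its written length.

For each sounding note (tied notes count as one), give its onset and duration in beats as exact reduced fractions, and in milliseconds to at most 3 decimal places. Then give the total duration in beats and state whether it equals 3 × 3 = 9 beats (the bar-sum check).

1) 0.0ms=0b +1046.512ms=3b
2) 1046.512ms=3b +523.256ms=3/2b
3) 1569.767ms=9/2b +523.256ms=3/2b
4) 2093.023ms=6b +523.256ms=3/2b
5) 2616.279ms=15/2b +523.256ms=3/2b
Σ=9b of 9 (172bpm 3/8) — PASS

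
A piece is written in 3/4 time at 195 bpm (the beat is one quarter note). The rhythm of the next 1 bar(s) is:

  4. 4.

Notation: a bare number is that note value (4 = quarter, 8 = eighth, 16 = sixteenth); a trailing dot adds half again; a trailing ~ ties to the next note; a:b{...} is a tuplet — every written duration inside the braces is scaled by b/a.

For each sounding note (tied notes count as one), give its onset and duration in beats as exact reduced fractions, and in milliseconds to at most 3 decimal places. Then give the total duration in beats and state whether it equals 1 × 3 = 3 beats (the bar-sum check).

1) 0.0ms=0b +461.538ms=3/2b
2) 461.538ms=3/2b +461.538ms=3/2b
Σ=3b of 3 (195bpm 3/4) — PASS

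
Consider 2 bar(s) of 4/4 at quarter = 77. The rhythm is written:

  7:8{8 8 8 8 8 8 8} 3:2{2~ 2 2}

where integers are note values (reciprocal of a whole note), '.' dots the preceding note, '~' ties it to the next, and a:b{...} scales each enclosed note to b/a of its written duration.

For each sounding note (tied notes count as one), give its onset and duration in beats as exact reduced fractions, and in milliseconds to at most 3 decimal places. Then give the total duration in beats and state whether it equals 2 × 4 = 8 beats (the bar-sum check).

1) 0.0ms=0b +445.269ms=4/7b
2) 445.269ms=4/7b +445.269ms=4/7b
3) 890.538ms=8/7b +445.269ms=4/7b
4) 1335.807ms=12/7b +445.269ms=4/7b
5) 1781.076ms=16/7b +445.269ms=4/7b
6) 2226.345ms=20/7b +445.269ms=4/7b
7) 2671.614ms=24/7b +445.269ms=4/7b
8) 3116.883ms=4b +2077.922ms=8/3b
9) 5194.805ms=20/3b +1038.961ms=4/3b
Σ=8b of 8 (77bpm 4/4) — PASS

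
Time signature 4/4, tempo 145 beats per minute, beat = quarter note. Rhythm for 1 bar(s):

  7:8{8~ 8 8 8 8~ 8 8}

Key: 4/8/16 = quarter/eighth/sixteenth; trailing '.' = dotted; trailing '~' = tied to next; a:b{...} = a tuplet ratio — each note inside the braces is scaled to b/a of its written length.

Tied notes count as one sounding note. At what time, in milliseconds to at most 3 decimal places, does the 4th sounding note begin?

1. 0.0ms @ 0 + 472.906ms (8/7)
2. 472.906ms @ 8/7 + 236.453ms (4/7)
3. 709.36ms @ 12/7 + 236.453ms (4/7)
4. 945.813ms @ 16/7 + 472.906ms (8/7)
5. 1418.719ms @ 24/7 + 236.453ms (4/7)

note 4 onset = 16/7b = 945.813ms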